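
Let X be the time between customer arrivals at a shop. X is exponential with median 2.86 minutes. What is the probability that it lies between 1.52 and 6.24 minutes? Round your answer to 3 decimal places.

0.471

For an exponential, median = ln(2)/λ, so λ = ln 2 / 2.86 = 0.242359 per minute.
P(1.52 < X < 6.24) = e^(−λ·1.52) − e^(−λ·6.24) = 0.69185 − 0.22040 ≈ 0.471.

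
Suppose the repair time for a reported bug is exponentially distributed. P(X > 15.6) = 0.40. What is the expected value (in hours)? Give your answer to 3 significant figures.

17.0

e^(−λ·15.6) = 0.40 ⇒ λ = −ln(0.40)/15.6 = 0.0587366.
Mean = 1/λ = 17.0252 hours.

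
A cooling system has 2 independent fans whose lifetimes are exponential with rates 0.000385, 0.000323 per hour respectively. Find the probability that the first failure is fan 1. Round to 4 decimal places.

The time to first failure is exponential with rate Σλ = 0.000385 + 0.000323 = 0.000708.
P(fan 1 first) = λ_1/Σλ = 0.000385/0.000708 ≈ 0.5438.

0.5438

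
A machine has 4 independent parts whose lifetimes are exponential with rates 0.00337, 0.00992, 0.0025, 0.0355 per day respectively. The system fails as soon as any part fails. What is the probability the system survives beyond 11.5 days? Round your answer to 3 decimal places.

0.554

The time to first failure is exponential with rate Σλ = 0.00337 + 0.00992 + 0.0025 + 0.0355 = 0.05129.
P(min > 11.5) = e^(−0.05129·11.5) = e^(−0.58983) ≈ 0.554.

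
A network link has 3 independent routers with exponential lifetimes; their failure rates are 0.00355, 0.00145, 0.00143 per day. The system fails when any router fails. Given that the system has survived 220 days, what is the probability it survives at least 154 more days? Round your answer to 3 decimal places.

0.371

Time to first failure ~ Exp(Σλ) with Σλ = 0.00643.
By memorylessness, P(T > 220+154 | T > 220) = P(T > 154) = e^(−0.00643·154) ≈ 0.371.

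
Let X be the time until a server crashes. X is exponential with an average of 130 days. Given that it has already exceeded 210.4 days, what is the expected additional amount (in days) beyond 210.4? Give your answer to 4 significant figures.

The rate is λ = 1/130 = 0.00769231 per day.
By memorylessness, the remaining amount past any threshold is again Exp(λ) with mean 1/λ = 130 days.

130.0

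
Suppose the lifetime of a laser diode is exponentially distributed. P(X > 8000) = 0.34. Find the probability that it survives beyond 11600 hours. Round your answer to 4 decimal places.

e^(−λ·8000) = 0.34 ⇒ λ = −ln(0.34)/8000 = 0.000134851.
P(X > 11600) = e^(−0.000134851·11600) = e^(−1.5643) ≈ 0.2092.

0.2092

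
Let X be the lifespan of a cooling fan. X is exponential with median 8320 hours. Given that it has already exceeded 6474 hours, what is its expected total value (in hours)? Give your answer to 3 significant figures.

18500

For an exponential, median = ln(2)/λ, so λ = ln 2 / 8320 = 0.000083311 per hour.
By memorylessness, E[X | X > 6474] = 6474 + 1/λ = 6474 + 12003.2 = 18477.2 hours.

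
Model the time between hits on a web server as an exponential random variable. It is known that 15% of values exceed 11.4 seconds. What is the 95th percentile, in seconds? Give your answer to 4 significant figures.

e^(−λ·11.4) = 0.15 ⇒ λ = −ln(0.15)/11.4 = 0.166414.
95th percentile: 1 − e^(−λt) = 0.95, t = −ln(0.05)/λ = 18.0017 seconds.

18.00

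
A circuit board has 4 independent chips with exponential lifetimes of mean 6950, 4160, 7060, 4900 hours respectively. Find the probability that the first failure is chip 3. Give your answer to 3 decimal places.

Rates: λ_i = 1/mean_i → 0.000143885, 0.000240385, 0.000141643, 0.000204082; Σλ = 0.000729994.
P(chip 3 first) = λ_3/Σλ = 0.000141643/0.000729994 ≈ 0.194.

0.194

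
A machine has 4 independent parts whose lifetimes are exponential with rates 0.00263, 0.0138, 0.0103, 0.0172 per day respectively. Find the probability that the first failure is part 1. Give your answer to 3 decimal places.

The time to first failure is exponential with rate Σλ = 0.00263 + 0.0138 + 0.0103 + 0.0172 = 0.04393.
P(part 1 first) = λ_1/Σλ = 0.00263/0.04393 ≈ 0.060.

0.060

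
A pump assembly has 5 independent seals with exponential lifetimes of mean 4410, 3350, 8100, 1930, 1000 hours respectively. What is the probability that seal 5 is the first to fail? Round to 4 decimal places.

0.4615

Rates: λ_i = 1/mean_i → 0.000226757, 0.000298507, 0.000123457, 0.000518135, 0.001; Σλ = 0.00216686.
P(seal 5 first) = λ_5/Σλ = 0.001/0.00216686 ≈ 0.4615.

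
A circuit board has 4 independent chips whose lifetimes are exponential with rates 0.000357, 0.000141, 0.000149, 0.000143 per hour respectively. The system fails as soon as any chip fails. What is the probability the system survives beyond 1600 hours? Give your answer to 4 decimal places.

0.2825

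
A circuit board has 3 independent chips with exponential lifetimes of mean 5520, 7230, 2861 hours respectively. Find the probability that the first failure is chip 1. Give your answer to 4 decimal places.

0.2708

Rates: λ_i = 1/mean_i → 0.000181159, 0.000138313, 0.000349528; Σλ = 0.000669.
P(chip 1 first) = λ_1/Σλ = 0.000181159/0.000669 ≈ 0.2708.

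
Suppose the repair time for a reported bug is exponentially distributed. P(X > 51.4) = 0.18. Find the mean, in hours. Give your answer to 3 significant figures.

e^(−λ·51.4) = 0.18 ⇒ λ = −ln(0.18)/51.4 = 0.0333618.
Mean = 1/λ = 29.9744 hours.

30.0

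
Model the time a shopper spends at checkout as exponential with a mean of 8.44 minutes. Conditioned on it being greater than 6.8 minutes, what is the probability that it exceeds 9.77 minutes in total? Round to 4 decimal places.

The rate is λ = 1/8.44 = 0.118483 per minute.
The exponential is memoryless, so the remaining time is again Exp(λ): the condition X > 6.8 is irrelevant.
P(X > 2.97) = e^(−0.3519) ≈ 0.7034.

0.7034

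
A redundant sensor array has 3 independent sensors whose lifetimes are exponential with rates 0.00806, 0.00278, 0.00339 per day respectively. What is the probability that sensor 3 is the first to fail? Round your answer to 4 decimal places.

0.2382

The time to first failure is exponential with rate Σλ = 0.00806 + 0.00278 + 0.00339 = 0.01423.
P(sensor 3 first) = λ_3/Σλ = 0.00339/0.01423 ≈ 0.2382.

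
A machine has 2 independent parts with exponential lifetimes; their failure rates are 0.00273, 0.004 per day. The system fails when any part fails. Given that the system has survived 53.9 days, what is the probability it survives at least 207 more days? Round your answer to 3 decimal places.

0.248

Time to first failure ~ Exp(Σλ) with Σλ = 0.00673.
By memorylessness, P(T > 53.9+207 | T > 53.9) = P(T > 207) = e^(−0.00673·207) ≈ 0.248.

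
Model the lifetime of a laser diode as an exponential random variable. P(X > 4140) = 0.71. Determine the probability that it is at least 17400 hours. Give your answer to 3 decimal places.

0.237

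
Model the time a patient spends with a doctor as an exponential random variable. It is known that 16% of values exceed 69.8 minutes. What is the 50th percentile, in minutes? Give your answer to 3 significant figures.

e^(−λ·69.8) = 0.16 ⇒ λ = −ln(0.16)/69.8 = 0.0262547.
50th percentile: 1 − e^(−λt) = 0.5, t = −ln(0.5)/λ = 26.4008 minutes.

26.4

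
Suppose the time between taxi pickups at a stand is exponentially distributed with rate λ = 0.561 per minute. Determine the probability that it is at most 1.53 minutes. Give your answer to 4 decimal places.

0.5761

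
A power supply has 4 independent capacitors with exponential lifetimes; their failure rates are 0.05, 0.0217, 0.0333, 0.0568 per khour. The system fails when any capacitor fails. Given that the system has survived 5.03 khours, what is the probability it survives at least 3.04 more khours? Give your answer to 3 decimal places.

Time to first failure ~ Exp(Σλ) with Σλ = 0.1618.
By memorylessness, P(T > 5.03+3.04 | T > 5.03) = P(T > 3.04) = e^(−0.1618·3.04) ≈ 0.611.

0.611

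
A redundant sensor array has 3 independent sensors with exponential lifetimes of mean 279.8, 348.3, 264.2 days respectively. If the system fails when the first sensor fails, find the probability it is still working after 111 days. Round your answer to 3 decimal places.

The first failure time is exponential with rate Σλ_i = 1/279.8 + 1/348.3 + 1/264.2 = 0.0102301 per day.
P(min > 111) = e^(−0.0102301·111) = e^(−1.1355) ≈ 0.321.

0.321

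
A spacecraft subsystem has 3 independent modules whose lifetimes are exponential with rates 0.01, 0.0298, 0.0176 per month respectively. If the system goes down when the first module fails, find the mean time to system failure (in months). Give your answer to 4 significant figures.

17.42

The time to first failure is exponential with rate Σλ = 0.01 + 0.0298 + 0.0176 = 0.0574.
E[min] = 1/Σλ = 1/0.0574 = 17.4216 months.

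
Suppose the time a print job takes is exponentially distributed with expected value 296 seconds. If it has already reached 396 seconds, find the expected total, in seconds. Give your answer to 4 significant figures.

The rate is λ = 1/296 = 0.00337838 per second.
By memorylessness, E[X | X > 396] = 396 + 1/λ = 396 + 296 = 692 seconds.

692.0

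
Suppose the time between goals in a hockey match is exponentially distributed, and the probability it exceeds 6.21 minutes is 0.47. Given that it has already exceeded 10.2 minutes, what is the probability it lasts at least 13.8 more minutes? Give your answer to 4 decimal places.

From e^(−λ·6.21) = 0.47, λ = −ln(0.47)/6.21 = 0.121582.
Memoryless: P(X > 10.2+13.8 | X > 10.2) = P(X > 13.8) = e^(−0.121582·13.8) ≈ 0.1868.

0.1868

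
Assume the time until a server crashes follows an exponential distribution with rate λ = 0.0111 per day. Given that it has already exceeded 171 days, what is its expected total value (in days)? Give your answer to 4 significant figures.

261.1

By memorylessness, E[X | X > 171] = 171 + 1/λ = 171 + 90.0901 = 261.09 days.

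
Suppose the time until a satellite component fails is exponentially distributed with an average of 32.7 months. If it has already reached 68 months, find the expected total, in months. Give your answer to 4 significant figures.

The rate is λ = 1/32.7 = 0.030581 per month.
By memorylessness, E[X | X > 68] = 68 + 1/λ = 68 + 32.7 = 100.7 months.

100.7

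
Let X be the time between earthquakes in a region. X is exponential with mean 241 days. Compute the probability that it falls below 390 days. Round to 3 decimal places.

The rate is λ = 1/241 = 0.00414938 per day.
P(X ≤ 390) = 1 − e^(−λ·390) = 1 − e^(−1.6183) ≈ 0.802.

0.802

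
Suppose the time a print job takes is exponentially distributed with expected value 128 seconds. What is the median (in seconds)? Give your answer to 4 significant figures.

The rate is λ = 1/128 = 0.0078125 per second.
Set 1 − e^(−λt) = 0.5, so t = −ln(0.5)/λ = 0.69315/0.0078125 ≈ 88.7228 seconds.

88.72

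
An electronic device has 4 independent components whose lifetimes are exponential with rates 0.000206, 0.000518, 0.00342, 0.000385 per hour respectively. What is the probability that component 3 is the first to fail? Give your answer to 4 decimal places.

The time to first failure is exponential with rate Σλ = 0.000206 + 0.000518 + 0.00342 + 0.000385 = 0.004529.
P(component 3 first) = λ_3/Σλ = 0.00342/0.004529 ≈ 0.7551.

0.7551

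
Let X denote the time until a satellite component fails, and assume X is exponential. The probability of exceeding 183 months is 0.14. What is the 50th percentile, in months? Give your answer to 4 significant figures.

e^(−λ·183) = 0.14 ⇒ λ = −ln(0.14)/183 = 0.0107438.
50th percentile: 1 − e^(−λt) = 0.5, t = −ln(0.5)/λ = 64.5161 months.

64.52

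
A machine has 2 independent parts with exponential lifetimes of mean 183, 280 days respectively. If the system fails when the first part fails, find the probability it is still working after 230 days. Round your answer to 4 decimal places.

The first failure time is exponential with rate Σλ_i = 1/183 + 1/280 = 0.00903591 per day.
P(min > 230) = e^(−0.00903591·230) = e^(−2.0783) ≈ 0.1251.

0.1251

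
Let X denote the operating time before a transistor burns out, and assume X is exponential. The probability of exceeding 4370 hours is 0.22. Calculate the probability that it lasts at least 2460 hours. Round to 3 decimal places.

e^(−λ·4370) = 0.22 ⇒ λ = −ln(0.22)/4370 = 0.000346482.
P(X > 2460) = e^(−0.000346482·2460) = e^(−0.85235) ≈ 0.426.

0.426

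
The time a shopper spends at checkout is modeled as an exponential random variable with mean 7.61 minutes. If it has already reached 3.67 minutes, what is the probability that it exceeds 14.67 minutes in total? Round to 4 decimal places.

0.2356

The rate is λ = 1/7.61 = 0.131406 per minute.
The exponential is memoryless, so the remaining time is again Exp(λ): the condition X > 3.67 is irrelevant.
P(X > 11) = e^(−1.4455) ≈ 0.2356.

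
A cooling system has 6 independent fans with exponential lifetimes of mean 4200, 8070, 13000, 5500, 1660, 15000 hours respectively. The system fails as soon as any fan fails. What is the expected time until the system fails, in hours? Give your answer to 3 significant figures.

The first failure time is exponential with rate Σλ_i = 1/4200 + 1/8070 + 1/13000 + 1/5500 + 1/1660 + 1/15000 = 0.00128983 per hour.
E[min] = 1/Σλ = 1/0.00128983 = 775.297 hours.

775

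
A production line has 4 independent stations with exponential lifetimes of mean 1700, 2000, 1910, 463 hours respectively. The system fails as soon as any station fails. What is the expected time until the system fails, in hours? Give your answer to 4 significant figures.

The first failure time is exponential with rate Σλ_i = 1/1700 + 1/2000 + 1/1910 + 1/463 = 0.00377162 per hour.
E[min] = 1/Σλ = 1/0.00377162 = 265.138 hours.

265.1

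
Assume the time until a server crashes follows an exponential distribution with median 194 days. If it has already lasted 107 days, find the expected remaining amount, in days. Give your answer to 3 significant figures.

280

For an exponential, median = ln(2)/λ, so λ = ln 2 / 194 = 0.00357292 per day.
By memorylessness, the remaining amount past any threshold is again Exp(λ) with mean 1/λ = 279.883 days.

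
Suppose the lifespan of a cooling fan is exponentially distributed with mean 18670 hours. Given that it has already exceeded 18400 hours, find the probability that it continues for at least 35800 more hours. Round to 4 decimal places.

0.1470

The rate is λ = 1/18670 = 0.0000535619 per hour.
P(X > s+t | X > s) = e^(−λ(s+t))/e^(−λs) = e^(−λt), independent of s = 18400.
P(X > 35800) = e^(−1.9175) ≈ 0.1470.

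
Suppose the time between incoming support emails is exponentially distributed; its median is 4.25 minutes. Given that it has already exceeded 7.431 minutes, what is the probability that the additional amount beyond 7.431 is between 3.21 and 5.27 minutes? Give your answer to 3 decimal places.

0.169

For an exponential, median = ln(2)/λ, so λ = ln 2 / 4.25 = 0.163093 per minute.
Memoryless: the residual past 7.431 is again Exp(λ).
P(3.21 < residual < 5.27) = e^(−λ·3.21) − e^(−λ·5.27) = 0.59243 − 0.42337 ≈ 0.169.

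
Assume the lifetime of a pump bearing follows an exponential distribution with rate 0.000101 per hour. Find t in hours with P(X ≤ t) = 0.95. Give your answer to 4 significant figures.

29660

Set 1 − e^(−λt) = 0.95, so t = −ln(0.05)/λ = 2.9957/0.000101 ≈ 29660.7 hours.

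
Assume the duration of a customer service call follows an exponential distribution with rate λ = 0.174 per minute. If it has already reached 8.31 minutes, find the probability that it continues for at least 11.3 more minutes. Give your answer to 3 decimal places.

0.140

P(X > s+t | X > s) = e^(−λ(s+t))/e^(−λs) = e^(−λt), independent of s = 8.31.
P(X > 11.3) = e^(−1.9662) ≈ 0.140.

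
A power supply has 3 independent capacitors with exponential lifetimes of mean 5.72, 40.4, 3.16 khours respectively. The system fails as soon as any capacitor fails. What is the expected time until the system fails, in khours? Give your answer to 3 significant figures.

1.94

The first failure time is exponential with rate Σλ_i = 1/5.72 + 1/40.4 + 1/3.16 = 0.516033 per khour.
E[min] = 1/Σλ = 1/0.516033 = 1.93786 khours.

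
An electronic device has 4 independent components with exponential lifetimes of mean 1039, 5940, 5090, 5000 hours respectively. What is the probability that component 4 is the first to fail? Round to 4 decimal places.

0.1310

Rates: λ_i = 1/mean_i → 0.000962464, 0.00016835, 0.000196464, 0.0002; Σλ = 0.00152728.
P(component 4 first) = λ_4/Σλ = 0.0002/0.00152728 ≈ 0.1310.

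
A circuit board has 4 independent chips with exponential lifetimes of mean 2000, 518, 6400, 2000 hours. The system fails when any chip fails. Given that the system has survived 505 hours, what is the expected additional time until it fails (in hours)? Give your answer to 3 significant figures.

324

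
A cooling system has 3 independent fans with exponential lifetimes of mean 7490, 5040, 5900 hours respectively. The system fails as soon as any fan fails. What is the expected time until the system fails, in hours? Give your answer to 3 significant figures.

1990

The first failure time is exponential with rate Σλ_i = 1/7490 + 1/5040 + 1/5900 = 0.000501416 per hour.
E[min] = 1/Σλ = 1/0.000501416 = 1994.35 hours.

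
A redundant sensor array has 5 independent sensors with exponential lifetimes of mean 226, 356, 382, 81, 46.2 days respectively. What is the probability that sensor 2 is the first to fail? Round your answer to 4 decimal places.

0.0641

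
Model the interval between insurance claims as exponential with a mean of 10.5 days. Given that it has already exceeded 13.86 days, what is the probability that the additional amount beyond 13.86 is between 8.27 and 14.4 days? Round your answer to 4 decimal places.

The rate is λ = 1/10.5 = 0.0952381 per day.
Memoryless: the residual past 13.86 is again Exp(λ).
P(8.27 < residual < 14.4) = e^(−λ·8.27) − e^(−λ·14.4) = 0.45493 − 0.25374 ≈ 0.2012.

0.2012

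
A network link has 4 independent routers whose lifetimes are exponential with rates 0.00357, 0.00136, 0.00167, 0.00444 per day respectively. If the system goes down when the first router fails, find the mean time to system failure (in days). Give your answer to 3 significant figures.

The time to first failure is exponential with rate Σλ = 0.00357 + 0.00136 + 0.00167 + 0.00444 = 0.01104.
E[min] = 1/Σλ = 1/0.01104 = 90.5797 days.

90.6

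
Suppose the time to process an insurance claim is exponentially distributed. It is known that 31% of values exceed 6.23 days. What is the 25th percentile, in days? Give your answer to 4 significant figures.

1.530

e^(−λ·6.23) = 0.31 ⇒ λ = −ln(0.31)/6.23 = 0.187991.
25th percentile: 1 − e^(−λt) = 0.25, t = −ln(0.75)/λ = 1.5303 days.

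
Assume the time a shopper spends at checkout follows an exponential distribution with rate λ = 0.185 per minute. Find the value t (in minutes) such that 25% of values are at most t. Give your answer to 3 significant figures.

Set 1 − e^(−λt) = 0.25, so t = −ln(0.75)/λ = 0.28768/0.185 ≈ 1.55504 minutes.

1.56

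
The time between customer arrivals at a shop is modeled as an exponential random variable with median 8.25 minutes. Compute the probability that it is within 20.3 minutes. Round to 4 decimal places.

0.8183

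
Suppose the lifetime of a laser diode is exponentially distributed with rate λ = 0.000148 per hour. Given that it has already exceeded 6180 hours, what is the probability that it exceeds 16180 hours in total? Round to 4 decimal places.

0.2276

The exponential is memoryless, so the remaining time is again Exp(λ): the condition X > 6180 is irrelevant.
P(X > 10000) = e^(−1.48) ≈ 0.2276.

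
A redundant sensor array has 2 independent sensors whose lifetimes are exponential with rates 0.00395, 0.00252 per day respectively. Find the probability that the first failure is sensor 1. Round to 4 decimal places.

0.6105

The time to first failure is exponential with rate Σλ = 0.00395 + 0.00252 = 0.00647.
P(sensor 1 first) = λ_1/Σλ = 0.00395/0.00647 ≈ 0.6105.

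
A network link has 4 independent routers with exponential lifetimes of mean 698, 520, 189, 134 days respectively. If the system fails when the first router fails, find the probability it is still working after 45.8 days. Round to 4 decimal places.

0.4782

The first failure time is exponential with rate Σλ_i = 1/698 + 1/520 + 1/189 + 1/134 = 0.0161094 per day.
P(min > 45.8) = e^(−0.0161094·45.8) = e^(−0.73781) ≈ 0.4782.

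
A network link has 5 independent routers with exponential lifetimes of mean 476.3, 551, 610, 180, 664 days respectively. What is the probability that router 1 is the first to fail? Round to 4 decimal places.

0.1664

Rates: λ_i = 1/mean_i → 0.00209952, 0.00181488, 0.00163934, 0.00555556, 0.00150602; Σλ = 0.0126153.
P(router 1 first) = λ_1/Σλ = 0.00209952/0.0126153 ≈ 0.1664.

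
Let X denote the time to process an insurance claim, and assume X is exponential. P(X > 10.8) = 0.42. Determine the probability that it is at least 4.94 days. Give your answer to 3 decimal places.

0.672

e^(−λ·10.8) = 0.42 ⇒ λ = −ln(0.42)/10.8 = 0.0803241.
P(X > 4.94) = e^(−0.0803241·4.94) = e^(−0.3968) ≈ 0.672.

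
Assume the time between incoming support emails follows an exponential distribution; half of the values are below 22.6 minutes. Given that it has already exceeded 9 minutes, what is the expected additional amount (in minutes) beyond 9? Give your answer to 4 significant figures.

32.60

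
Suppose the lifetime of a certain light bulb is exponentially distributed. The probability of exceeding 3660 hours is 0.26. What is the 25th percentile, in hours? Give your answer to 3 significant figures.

e^(−λ·3660) = 0.26 ⇒ λ = −ln(0.26)/3660 = 0.000368053.
25th percentile: 1 − e^(−λt) = 0.25, t = −ln(0.75)/λ = 781.632 hours.

782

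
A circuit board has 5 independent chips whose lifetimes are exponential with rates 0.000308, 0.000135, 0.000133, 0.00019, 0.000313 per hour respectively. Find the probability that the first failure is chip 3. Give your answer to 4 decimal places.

0.1233

The time to first failure is exponential with rate Σλ = 0.000308 + 0.000135 + 0.000133 + 0.00019 + 0.000313 = 0.001079.
P(chip 3 first) = λ_3/Σλ = 0.000133/0.001079 ≈ 0.1233.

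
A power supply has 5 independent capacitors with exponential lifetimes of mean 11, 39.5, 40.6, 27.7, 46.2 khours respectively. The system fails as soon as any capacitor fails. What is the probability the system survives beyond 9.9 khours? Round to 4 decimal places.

0.1400

The first failure time is exponential with rate Σλ_i = 1/11 + 1/39.5 + 1/40.6 + 1/27.7 + 1/46.2 = 0.198602 per khour.
P(min > 9.9) = e^(−0.198602·9.9) = e^(−1.9662) ≈ 0.1400.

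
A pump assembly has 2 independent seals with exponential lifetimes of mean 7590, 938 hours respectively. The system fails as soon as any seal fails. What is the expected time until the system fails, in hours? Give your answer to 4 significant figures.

834.8

The first failure time is exponential with rate Σλ_i = 1/7590 + 1/938 = 0.00119785 per hour.
E[min] = 1/Σλ = 1/0.00119785 = 834.829 hours.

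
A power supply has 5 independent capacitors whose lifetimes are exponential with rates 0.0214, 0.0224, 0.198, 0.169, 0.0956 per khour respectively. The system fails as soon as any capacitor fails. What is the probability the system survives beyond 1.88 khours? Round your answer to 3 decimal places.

0.386

The time to first failure is exponential with rate Σλ = 0.0214 + 0.0224 + 0.198 + 0.169 + 0.0956 = 0.5064.
P(min > 1.88) = e^(−0.5064·1.88) = e^(−0.95203) ≈ 0.386.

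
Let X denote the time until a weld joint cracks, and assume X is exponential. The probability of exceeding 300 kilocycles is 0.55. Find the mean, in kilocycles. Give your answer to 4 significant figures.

501.8

e^(−λ·300) = 0.55 ⇒ λ = −ln(0.55)/300 = 0.00199279.
Mean = 1/λ = 501.809 kilocycles.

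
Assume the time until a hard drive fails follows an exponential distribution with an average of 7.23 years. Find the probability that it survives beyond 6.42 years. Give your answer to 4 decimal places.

0.4115

The rate is λ = 1/7.23 = 0.138313 per year.
P(X > 6.42) = e^(−λ·6.42) = e^(−0.88797) ≈ 0.4115.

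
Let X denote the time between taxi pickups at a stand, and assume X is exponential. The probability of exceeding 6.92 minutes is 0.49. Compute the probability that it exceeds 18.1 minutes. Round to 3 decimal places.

0.155

e^(−λ·6.92) = 0.49 ⇒ λ = −ln(0.49)/6.92 = 0.103085.
P(X > 18.1) = e^(−0.103085·18.1) = e^(−1.8658) ≈ 0.155.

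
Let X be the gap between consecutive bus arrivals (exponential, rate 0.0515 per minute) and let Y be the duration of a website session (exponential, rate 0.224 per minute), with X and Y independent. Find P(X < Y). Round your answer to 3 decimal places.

λ_1 = 0.0515, λ_2 = 0.224.
For independent exponentials, P(X < Y) = λ_1/(λ_1+λ_2) = 0.0515/0.2755 ≈ 0.187.

0.187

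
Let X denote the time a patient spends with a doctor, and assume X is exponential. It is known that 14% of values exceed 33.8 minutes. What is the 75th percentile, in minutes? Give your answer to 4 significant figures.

e^(−λ·33.8) = 0.14 ⇒ λ = −ln(0.14)/33.8 = 0.058169.
75th percentile: 1 − e^(−λt) = 0.75, t = −ln(0.25)/λ = 23.8322 minutes.

23.83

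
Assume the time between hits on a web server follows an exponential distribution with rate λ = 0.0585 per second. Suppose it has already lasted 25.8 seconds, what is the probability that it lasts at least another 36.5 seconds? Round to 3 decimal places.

0.118

P(X > s+t | X > s) = e^(−λ(s+t))/e^(−λs) = e^(−λt), independent of s = 25.8.
P(X > 36.5) = e^(−2.1353) ≈ 0.118.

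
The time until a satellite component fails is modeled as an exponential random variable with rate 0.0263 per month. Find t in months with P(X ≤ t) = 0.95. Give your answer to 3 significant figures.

114

Set 1 − e^(−λt) = 0.95, so t = −ln(0.05)/λ = 2.9957/0.0263 ≈ 113.906 months.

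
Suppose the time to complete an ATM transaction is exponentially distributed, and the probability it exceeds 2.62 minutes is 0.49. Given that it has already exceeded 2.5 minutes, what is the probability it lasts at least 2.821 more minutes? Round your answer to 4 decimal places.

From e^(−λ·2.62) = 0.49, λ = −ln(0.49)/2.62 = 0.272271.
Memoryless: P(X > 2.5+2.821 | X > 2.5) = P(X > 2.821) = e^(−0.272271·2.821) ≈ 0.4639.

0.4639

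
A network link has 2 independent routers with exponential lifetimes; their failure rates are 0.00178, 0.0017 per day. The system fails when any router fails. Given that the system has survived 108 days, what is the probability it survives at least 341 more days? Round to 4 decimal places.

0.3052

Time to first failure ~ Exp(Σλ) with Σλ = 0.00348.
By memorylessness, P(T > 108+341 | T > 108) = P(T > 341) = e^(−0.00348·341) ≈ 0.3052.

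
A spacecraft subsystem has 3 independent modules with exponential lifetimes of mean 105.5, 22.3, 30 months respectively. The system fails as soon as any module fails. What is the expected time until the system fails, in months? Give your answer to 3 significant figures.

The first failure time is exponential with rate Σλ_i = 1/105.5 + 1/22.3 + 1/30 = 0.0876551 per month.
E[min] = 1/Σλ = 1/0.0876551 = 11.4084 months.

11.4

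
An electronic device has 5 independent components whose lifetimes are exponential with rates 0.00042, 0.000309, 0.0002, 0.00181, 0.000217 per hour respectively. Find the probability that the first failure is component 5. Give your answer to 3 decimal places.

The time to first failure is exponential with rate Σλ = 0.00042 + 0.000309 + 0.0002 + 0.00181 + 0.000217 = 0.002956.
P(component 5 first) = λ_5/Σλ = 0.000217/0.002956 ≈ 0.073.

0.073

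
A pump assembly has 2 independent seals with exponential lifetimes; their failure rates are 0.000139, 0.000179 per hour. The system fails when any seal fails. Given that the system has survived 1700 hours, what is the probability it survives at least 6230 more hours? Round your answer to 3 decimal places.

0.138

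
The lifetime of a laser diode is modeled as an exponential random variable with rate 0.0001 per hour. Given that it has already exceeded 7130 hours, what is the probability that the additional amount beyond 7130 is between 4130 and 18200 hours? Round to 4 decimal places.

0.4996

Memoryless: the residual past 7130 is again Exp(λ).
P(4130 < residual < 18200) = e^(−λ·4130) − e^(−λ·18200) = 0.66166 − 0.16203 ≈ 0.4996.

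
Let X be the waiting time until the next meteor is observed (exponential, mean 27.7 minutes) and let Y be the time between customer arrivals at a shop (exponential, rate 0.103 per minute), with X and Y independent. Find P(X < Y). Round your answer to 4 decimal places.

λ_1 = 1/27.7 = 0.0361011, λ_2 = 0.103.
For independent exponentials, P(X < Y) = λ_1/(λ_1+λ_2) = 0.0361011/0.139101 ≈ 0.2595.

0.2595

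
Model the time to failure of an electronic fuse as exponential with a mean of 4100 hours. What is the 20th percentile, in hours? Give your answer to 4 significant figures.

914.9

The rate is λ = 1/4100 = 0.000243902 per hour.
Set 1 − e^(−λt) = 0.2, so t = −ln(0.8)/λ = 0.22314/0.000243902 ≈ 914.889 hours.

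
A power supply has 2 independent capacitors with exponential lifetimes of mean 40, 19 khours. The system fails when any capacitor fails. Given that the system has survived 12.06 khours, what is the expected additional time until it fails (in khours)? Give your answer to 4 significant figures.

12.88

First-failure rate Σλ = 1/40 + 1/19 = 0.0776316.
By memorylessness the expected residual is 1/Σλ = 12.8814 khours, regardless of the 12.06 already elapsed.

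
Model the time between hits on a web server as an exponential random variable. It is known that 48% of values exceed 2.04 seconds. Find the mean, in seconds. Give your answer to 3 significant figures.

2.78

e^(−λ·2.04) = 0.48 ⇒ λ = −ln(0.48)/2.04 = 0.359789.
Mean = 1/λ = 2.77941 seconds.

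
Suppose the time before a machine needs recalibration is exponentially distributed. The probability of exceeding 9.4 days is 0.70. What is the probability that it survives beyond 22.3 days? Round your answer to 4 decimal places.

0.4291

e^(−λ·9.4) = 0.70 ⇒ λ = −ln(0.70)/9.4 = 0.0379441.
P(X > 22.3) = e^(−0.0379441·22.3) = e^(−0.84615) ≈ 0.4291.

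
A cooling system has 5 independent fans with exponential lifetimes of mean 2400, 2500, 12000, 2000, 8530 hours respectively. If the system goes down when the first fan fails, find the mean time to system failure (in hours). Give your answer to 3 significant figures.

The first failure time is exponential with rate Σλ_i = 1/2400 + 1/2500 + 1/12000 + 1/2000 + 1/8530 = 0.00151723 per hour.
E[min] = 1/Σλ = 1/0.00151723 = 659.094 hours.

659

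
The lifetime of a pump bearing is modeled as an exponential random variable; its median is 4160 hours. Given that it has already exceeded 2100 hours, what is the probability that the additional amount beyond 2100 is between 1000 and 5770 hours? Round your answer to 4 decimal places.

0.4642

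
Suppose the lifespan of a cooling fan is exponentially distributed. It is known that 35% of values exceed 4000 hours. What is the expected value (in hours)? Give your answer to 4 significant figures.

e^(−λ·4000) = 0.35 ⇒ λ = −ln(0.35)/4000 = 0.000262456.
Mean = 1/λ = 3810.17 hours.

3810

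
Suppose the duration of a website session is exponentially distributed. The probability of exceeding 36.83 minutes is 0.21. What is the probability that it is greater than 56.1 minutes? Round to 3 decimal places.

0.093

e^(−λ·36.83) = 0.21 ⇒ λ = −ln(0.21)/36.83 = 0.0423744.
P(X > 56.1) = e^(−0.0423744·56.1) = e^(−2.3772) ≈ 0.093.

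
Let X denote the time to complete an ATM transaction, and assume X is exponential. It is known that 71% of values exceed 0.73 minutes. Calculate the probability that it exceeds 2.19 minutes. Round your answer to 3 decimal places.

0.358

e^(−λ·0.73) = 0.71 ⇒ λ = −ln(0.71)/0.73 = 0.469165.
P(X > 2.19) = e^(−0.469165·2.19) = e^(−1.0275) ≈ 0.358.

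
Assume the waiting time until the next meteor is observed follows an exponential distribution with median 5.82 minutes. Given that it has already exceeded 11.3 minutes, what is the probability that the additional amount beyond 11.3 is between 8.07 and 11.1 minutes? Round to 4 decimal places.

0.1159

For an exponential, median = ln(2)/λ, so λ = ln 2 / 5.82 = 0.119097 per minute.
Memoryless: the residual past 11.3 is again Exp(λ).
P(8.07 < residual < 11.1) = e^(−λ·8.07) − e^(−λ·11.1) = 0.38247 − 0.26661 ≈ 0.1159.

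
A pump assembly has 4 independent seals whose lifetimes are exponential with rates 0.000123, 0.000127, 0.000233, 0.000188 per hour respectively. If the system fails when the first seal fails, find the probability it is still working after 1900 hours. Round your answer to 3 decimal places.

0.279

The time to first failure is exponential with rate Σλ = 0.000123 + 0.000127 + 0.000233 + 0.000188 = 0.000671.
P(min > 1900) = e^(−0.000671·1900) = e^(−1.2749) ≈ 0.279.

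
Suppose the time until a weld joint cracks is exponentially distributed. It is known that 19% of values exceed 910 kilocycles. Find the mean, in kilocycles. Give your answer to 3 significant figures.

548

e^(−λ·910) = 0.19 ⇒ λ = −ln(0.19)/910 = 0.00182498.
Mean = 1/λ = 547.951 kilocycles.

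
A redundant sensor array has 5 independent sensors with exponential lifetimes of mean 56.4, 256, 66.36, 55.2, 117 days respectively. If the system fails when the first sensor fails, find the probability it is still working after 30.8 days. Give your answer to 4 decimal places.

The first failure time is exponential with rate Σλ_i = 1/56.4 + 1/256 + 1/66.36 + 1/55.2 + 1/117 = 0.063369 per day.
P(min > 30.8) = e^(−0.063369·30.8) = e^(−1.9518) ≈ 0.1420.

0.1420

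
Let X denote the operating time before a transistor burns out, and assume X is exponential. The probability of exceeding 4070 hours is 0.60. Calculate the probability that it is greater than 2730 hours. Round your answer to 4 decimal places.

0.7099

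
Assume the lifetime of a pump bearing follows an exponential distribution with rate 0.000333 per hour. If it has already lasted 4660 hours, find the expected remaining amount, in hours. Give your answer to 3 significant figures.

By memorylessness, the remaining amount past any threshold is again Exp(λ) with mean 1/λ = 3003 hours.

3000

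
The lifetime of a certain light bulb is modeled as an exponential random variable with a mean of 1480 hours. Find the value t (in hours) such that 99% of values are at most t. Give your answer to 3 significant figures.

6820

The rate is λ = 1/1480 = 0.000675676 per hour.
Set 1 − e^(−λt) = 0.99, so t = −ln(0.01)/λ = 4.6052/0.000675676 ≈ 6815.65 hours.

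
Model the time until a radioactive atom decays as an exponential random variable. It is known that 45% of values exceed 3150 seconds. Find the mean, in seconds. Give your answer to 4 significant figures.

e^(−λ·3150) = 0.45 ⇒ λ = −ln(0.45)/3150 = 0.000253495.
Mean = 1/λ = 3944.86 seconds.

3945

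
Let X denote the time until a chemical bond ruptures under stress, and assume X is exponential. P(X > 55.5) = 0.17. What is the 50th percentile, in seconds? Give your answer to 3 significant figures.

e^(−λ·55.5) = 0.17 ⇒ λ = −ln(0.17)/55.5 = 0.0319272.
50th percentile: 1 − e^(−λt) = 0.5, t = −ln(0.5)/λ = 21.7103 seconds.

21.7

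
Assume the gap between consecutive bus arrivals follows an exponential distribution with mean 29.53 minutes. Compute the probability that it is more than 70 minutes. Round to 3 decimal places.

The rate is λ = 1/29.53 = 0.0338639 per minute.
P(X > 70) = e^(−λ·70) = e^(−2.3705) ≈ 0.093.

0.093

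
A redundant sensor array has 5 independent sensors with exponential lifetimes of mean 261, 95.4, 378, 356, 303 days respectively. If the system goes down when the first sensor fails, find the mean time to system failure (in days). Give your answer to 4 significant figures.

The first failure time is exponential with rate Σλ_i = 1/261 + 1/95.4 + 1/378 + 1/356 + 1/303 = 0.0230684 per day.
E[min] = 1/Σλ = 1/0.0230684 = 43.3493 days.

43.35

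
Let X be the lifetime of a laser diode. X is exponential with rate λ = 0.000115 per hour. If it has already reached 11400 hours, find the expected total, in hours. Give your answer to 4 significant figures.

20100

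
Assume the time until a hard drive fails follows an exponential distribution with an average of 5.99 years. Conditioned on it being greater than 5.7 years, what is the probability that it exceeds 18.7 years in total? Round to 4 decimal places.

The rate is λ = 1/5.99 = 0.166945 per year.
By the memoryless property, P(X > 5.7+13 | X > 5.7) = P(X > 13).
P(X > 13) = e^(−2.1703) ≈ 0.1141.

0.1141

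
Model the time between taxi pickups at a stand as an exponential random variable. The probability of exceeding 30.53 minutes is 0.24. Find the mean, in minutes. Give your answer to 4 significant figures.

21.39

e^(−λ·30.53) = 0.24 ⇒ λ = −ln(0.24)/30.53 = 0.0467447.
Mean = 1/λ = 21.3928 minutes.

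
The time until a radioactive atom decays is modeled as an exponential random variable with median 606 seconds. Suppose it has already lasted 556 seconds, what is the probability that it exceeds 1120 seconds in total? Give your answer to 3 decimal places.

0.525

For an exponential, median = ln(2)/λ, so λ = ln 2 / 606 = 0.00114381 per second.
P(X > s+t | X > s) = e^(−λ(s+t))/e^(−λs) = e^(−λt), independent of s = 556.
P(X > 564) = e^(−0.64511) ≈ 0.525.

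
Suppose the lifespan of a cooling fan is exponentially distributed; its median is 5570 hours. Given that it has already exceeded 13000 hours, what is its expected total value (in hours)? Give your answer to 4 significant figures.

21040

For an exponential, median = ln(2)/λ, so λ = ln 2 / 5570 = 0.000124443 per hour.
By memorylessness, E[X | X > 13000] = 13000 + 1/λ = 13000 + 8035.81 = 21035.8 hours.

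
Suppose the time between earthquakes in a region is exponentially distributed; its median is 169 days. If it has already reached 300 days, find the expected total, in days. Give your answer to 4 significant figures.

543.8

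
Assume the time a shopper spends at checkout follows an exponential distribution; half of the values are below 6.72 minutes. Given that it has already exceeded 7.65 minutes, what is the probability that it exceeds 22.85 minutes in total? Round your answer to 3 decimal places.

0.208

For an exponential, median = ln(2)/λ, so λ = ln 2 / 6.72 = 0.103147 per minute.
P(X > s+t | X > s) = e^(−λ(s+t))/e^(−λs) = e^(−λt), independent of s = 7.65.
P(X > 15.2) = e^(−1.5678) ≈ 0.208.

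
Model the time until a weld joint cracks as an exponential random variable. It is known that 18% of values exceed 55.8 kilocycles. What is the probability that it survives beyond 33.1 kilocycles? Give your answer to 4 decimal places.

0.3616

e^(−λ·55.8) = 0.18 ⇒ λ = −ln(0.18)/55.8 = 0.0307312.
P(X > 33.1) = e^(−0.0307312·33.1) = e^(−1.0172) ≈ 0.3616.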